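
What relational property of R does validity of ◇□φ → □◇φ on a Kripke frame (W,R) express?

Suppose ◇□φ→□◇φ is valid. Take Rxy, Rxz and set V(φ)={w : Ryw}. Then □φ at y so ◇□φ at x, so □◇φ at x, so ◇φ at z, giving w with Rzw and Ryw.
Conversely, any frame satisfying ∀x ∀y ∀z (Rxy ∧ Rxz → ∃w (Ryw ∧ Rzw)) validates the schema.
So the correspondent is convergence.

convergence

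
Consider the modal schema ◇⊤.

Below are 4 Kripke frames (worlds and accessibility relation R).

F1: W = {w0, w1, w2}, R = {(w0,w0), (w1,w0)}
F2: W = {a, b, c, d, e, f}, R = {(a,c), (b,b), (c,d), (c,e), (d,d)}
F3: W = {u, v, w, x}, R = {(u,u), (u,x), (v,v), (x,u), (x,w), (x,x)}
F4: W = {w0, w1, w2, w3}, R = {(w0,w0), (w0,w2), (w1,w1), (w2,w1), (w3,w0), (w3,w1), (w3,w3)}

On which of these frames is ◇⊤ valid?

The schema corresponds to seriality: ∀x ∃y Rxy.
F1: fails — world w2 has no successor.
F2: fails — world e has no successor.
F3: fails — world w has no successor.
F4: holds.

F4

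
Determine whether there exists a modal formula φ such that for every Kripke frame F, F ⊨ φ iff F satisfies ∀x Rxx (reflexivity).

Definable; □q → q defines it

The condition is reflexivity. A defining modal formula is □q → q.
Suppose □q→q is valid. At any x set V(q)={w : Rxw}. Then □q holds at x, so q holds at x, i.e. Rxx.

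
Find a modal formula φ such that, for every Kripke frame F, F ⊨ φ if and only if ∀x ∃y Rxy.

A defining formula is □r → ◇r (the D axiom).
Suppose □r→◇r is valid. At any x set V(r)=W. Then □r at x, so ◇r at x, so x has a successor.

□r → ◇r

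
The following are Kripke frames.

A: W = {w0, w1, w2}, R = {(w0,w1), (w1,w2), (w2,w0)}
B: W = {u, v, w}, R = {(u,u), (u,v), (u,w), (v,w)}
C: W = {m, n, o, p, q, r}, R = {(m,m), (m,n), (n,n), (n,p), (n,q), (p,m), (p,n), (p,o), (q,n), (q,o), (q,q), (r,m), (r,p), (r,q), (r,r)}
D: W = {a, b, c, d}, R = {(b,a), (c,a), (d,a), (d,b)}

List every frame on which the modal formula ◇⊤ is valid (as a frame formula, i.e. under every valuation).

A

The schema corresponds to seriality: ∀x ∃y Rxy.
A: satisfies the condition.
B: fails — world w has no successor.
C: fails — world o has no successor.
D: fails — world a has no successor.
Valid on: A.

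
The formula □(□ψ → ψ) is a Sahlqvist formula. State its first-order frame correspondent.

Suppose □(□ψ→ψ) is valid. Take Rxy and set V(ψ)={w : Ryw}. Then at y, □ψ holds; since □(□ψ→ψ) at x, □ψ→ψ at y, so ψ at y, i.e. Ryy.

shift-reflexivity: ∀x ∀y (Rxy → Ryy)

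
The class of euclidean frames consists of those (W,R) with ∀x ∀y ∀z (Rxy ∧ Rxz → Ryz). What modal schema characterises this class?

A defining formula is ◇r → □◇r (the 5 axiom).

◇r → □◇r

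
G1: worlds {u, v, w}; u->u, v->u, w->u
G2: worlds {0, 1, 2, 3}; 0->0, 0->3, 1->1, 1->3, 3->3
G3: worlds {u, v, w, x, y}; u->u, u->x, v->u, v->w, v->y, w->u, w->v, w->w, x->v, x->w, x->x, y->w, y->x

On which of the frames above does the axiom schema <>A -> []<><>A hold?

This is the axiom for a generalized confluence (Geach) condition; its first-order frame correspondent is forall x forall y forall z ((xRy & xRz) -> exists w (y = w & z R^2 w)).
G1: ✓.
G2: fails — 0R0, 0R3 but no w with 0=w and 3R²w.
G3: fails — vRy, vRu but no t with y=t and uR²t.

G1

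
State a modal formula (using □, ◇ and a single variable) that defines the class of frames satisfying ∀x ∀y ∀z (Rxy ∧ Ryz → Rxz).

The condition is transitivity. The 4 schema □ψ → □□ψ defines it.
Suppose □ψ→□□ψ is valid. Take Rxy, Ryz and set V(ψ)={w : Rxw}. Then □ψ at x, so □□ψ at x, so □ψ at y, so ψ at z, i.e. Rxz.

□ψ → □□ψ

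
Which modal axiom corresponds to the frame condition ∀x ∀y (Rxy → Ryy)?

□(□r → r)

A defining formula is □(□r → r) (the T□ axiom).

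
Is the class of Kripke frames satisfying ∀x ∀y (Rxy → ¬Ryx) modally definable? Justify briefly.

No — not modally definable

Modal frame validity is preserved under surjective bounded morphisms.
The 3-cycle (worlds s,t,u with s→t→u→s) is asymmetric. Mapping every world to a single reflexive point • is a surjective bounded morphism, and the reflexive point is not asymmetric (R•• but asymmetry requires ¬R••).
So the class is not modally definable.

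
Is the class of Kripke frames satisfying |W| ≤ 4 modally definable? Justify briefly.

Any modally definable frame class is closed under disjoint unions.
Any modal formula valid on each of 5 disjoint one-world frames is valid on their disjoint union (validity is preserved under disjoint unions). Each one-world frame has |W|=1≤4, but the union has |W|=5.
So no modal formula (or set of formulas) defines exactly the |W|≤4 frames.

No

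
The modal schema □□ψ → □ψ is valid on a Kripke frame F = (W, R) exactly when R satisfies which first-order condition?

density

Suppose □□ψ→□ψ is valid. Take Rxy and set V(ψ)={w : xR²w}. Then □□ψ at x, so □ψ at x, so ψ at y, i.e. ∃z(Rxz∧Rzy).
The converse is a direct semantic check.
Frame condition: ∀x ∀y (Rxy → ∃z (Rxz ∧ Rzy)).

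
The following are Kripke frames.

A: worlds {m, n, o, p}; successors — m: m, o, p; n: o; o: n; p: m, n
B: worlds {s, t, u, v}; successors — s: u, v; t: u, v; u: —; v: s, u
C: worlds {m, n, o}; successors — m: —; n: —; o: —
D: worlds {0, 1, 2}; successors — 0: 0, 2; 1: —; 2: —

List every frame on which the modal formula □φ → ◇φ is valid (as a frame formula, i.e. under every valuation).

A

Frame correspondent (Sahlqvist): ∀x ∃y Rxy — i.e. seriality.
A: satisfies the condition.
B: fails — world u has no successor.
C: fails — world m has no successor.
D: fails — world 1 has no successor.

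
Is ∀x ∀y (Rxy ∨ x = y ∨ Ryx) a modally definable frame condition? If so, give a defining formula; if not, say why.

Any modally definable frame class is closed under disjoint unions.
Take 2 disjoint single-world reflexive frames: each is trivially connected, but their disjoint union has 2 worlds with no edge between distinct components, so it is not connected.
So the class is not modally definable.

Not modally definable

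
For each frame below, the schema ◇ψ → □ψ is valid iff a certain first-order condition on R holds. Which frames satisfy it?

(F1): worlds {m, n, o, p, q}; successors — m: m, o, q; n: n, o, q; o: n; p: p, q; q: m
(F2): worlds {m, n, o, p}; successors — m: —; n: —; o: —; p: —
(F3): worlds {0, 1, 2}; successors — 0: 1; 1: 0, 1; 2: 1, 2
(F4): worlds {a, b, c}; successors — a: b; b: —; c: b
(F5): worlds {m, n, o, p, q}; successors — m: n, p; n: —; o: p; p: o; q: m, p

(F2), (F4)

The schema corresponds to partial functionality: ∀x ∀y ∀z (Rxy ∧ Rxz → y = z).
(F1): fails — m sees both m and o.
(F2): holds.
(F3): fails — 1 sees both 0 and 1.
(F4): holds.
(F5): fails — m sees both n and p.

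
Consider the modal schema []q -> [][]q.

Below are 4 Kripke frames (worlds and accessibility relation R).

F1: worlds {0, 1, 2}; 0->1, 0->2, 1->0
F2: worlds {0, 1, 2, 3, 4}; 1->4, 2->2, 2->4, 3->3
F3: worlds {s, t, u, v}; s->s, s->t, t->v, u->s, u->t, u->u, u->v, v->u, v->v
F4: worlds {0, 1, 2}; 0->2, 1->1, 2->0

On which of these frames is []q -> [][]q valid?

F2

This is the axiom for transitivity; its first-order frame correspondent is forall x forall y forall z (Rxy & Ryz -> Rxz).
F1: fails — R01 and R10 but not R00.
F2: ✓.
F3: fails — Rtv and Rvu but not Rtu.
F4: fails — R20 and R02 but not R22.
Valid on: F2.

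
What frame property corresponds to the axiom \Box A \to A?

Suppose □A→A is valid. At any x set V(A)={w : Rxw}. Then □A holds at x, so A holds at x, i.e. Rxx.
Conversely, any frame satisfying \forall x Rxx validates the schema.
Frame condition: \forall x Rxx.

reflexivity: \forall x Rxx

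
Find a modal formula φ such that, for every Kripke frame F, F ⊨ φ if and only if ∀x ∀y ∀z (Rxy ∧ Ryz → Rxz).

□p → □□p

This is transitivity; the standard corresponding axiom is 4: □p → □□p.
Suppose □p→□□p is valid. Take Rxy, Ryz and set V(p)={w : Rxw}. Then □p at x, so □□p at x, so □p at y, so p at z, i.e. Rxz.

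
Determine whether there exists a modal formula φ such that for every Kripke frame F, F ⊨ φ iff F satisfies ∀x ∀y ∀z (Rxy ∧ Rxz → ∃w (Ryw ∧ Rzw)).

Yes — defined by ◇□p → □◇p

This is a Sahlqvist condition; the .2 axiom ◇□p → □◇p defines it.
Suppose ◇□p→□◇p is valid. Take Rxy, Rxz and set V(p)={w : Ryw}. Then □p at y so ◇□p at x, so □◇p at x, so ◇p at z, giving w with Rzw and Ryw.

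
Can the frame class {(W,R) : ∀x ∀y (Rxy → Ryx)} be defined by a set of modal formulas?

Yes — defined by r → □◇r

The condition is symmetry. A defining modal formula is r → □◇r.
Suppose r→□◇r is valid. Take Rxy and set V(r)={x}. Then r at x, so □◇r at x, so ◇r at y, so some z with Ryz has r; z=x, i.e. Ryx.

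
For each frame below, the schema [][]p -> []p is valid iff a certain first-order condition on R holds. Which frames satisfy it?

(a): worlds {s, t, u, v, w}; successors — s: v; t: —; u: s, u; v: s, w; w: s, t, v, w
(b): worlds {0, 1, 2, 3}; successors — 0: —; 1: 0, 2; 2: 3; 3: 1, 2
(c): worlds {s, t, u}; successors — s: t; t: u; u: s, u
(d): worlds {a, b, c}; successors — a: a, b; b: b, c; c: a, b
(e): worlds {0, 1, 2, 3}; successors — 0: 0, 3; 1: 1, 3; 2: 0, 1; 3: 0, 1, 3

The schema corresponds to density: forall x forall y (Rxy -> exists z (Rxz & Rzy)).
(a): fails — Rsv but no z with Rsz and Rzv.
(b): fails — R10 but no z with R1z and Rz0.
(c): fails — Rst but no z with Rsz and Rzt.
(d): holds.
(e): holds.
Valid on: (d), (e).

(d), (e)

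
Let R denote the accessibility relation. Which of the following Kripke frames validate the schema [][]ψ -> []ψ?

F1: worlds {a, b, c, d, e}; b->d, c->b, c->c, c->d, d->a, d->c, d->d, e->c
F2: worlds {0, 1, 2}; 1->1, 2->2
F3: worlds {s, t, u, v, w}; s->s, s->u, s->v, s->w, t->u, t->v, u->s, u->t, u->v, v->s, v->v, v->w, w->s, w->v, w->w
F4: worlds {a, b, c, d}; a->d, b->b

F1, F2

This is the axiom for density; its first-order frame correspondent is forall x forall y (Rxy -> exists z (Rxz & Rzy)).
F1: satisfies the condition.
F2: satisfies the condition.
F3: fails — Rut but no z with Ruz and Rzt.
F4: fails — Rad but no z with Raz and Rzd.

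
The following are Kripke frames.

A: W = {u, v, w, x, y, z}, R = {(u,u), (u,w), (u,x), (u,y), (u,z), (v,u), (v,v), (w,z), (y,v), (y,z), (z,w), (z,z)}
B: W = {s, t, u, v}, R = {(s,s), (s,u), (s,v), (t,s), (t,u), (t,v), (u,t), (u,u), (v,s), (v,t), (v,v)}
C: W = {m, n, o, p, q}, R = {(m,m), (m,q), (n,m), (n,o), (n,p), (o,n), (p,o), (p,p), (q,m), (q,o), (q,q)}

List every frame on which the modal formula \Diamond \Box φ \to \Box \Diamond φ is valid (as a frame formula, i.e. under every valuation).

B

This is the axiom for convergence; its first-order frame correspondent is \forall x \forall y \forall z (Rxy \wedge Rxz \to \exists w (Ryw \wedge Rzw)).
A: fails — Ruz and Rux but z and x have no common successor.
B: ✓.
C: fails — Rno and Rnm but o and m have no common successor.
Valid on: B.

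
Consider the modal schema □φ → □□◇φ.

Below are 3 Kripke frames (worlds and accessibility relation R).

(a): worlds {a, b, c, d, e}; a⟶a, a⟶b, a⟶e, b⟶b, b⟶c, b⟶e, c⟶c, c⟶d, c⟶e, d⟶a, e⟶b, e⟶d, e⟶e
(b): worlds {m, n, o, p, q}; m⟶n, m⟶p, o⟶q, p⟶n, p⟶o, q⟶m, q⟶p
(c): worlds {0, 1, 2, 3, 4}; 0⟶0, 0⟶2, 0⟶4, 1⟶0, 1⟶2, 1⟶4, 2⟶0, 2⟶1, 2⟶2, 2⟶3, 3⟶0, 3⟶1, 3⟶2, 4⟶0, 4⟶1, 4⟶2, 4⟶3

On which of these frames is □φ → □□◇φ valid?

The schema corresponds to a generalized confluence (Geach) condition: ∀x ∀z (xR²z → ∃w (xRw ∧ zRw)).
(a): fails — bR²d but no w with bRw and dRw.
(b): fails — mR²n but no w with mRw and nRw.
(c): satisfies the condition.

(c)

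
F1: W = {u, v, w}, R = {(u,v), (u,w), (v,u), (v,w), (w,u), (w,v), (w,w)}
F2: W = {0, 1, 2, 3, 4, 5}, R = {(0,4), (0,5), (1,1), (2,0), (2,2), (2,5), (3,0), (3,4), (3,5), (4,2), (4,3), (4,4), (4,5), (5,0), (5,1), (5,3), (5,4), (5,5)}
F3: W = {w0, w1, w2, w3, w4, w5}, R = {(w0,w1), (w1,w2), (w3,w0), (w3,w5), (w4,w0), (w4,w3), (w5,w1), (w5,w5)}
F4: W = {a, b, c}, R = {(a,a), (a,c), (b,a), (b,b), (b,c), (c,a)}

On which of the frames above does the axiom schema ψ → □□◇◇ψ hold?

Frame correspondent (Sahlqvist): ∀x ∀z (xR²z → ∃w (x = w ∧ zR²w)) — i.e. a generalized confluence (Geach) condition.
F1: holds.
F2: fails — 0R²1 but no w with 0=w and 1R²w.
F3: fails — w0R²w2 but no w with w0=w and w2R²w.
F4: fails — bR²a but no w with b=w and aR²w.
Valid on: F1.

F1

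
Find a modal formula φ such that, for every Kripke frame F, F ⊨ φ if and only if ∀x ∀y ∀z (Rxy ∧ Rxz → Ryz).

◇p → □◇p

This is the Euclidean property; the standard corresponding axiom is 5: ◇p → □◇p.
Suppose ◇p→□◇p is valid. Take Rxy, Rxz and set V(p)={y}. Then ◇p at x, so □◇p at x, so ◇p at z, so some w with Rzw has p; w=y, i.e. Rzy. By symmetry of the argument, Ryz.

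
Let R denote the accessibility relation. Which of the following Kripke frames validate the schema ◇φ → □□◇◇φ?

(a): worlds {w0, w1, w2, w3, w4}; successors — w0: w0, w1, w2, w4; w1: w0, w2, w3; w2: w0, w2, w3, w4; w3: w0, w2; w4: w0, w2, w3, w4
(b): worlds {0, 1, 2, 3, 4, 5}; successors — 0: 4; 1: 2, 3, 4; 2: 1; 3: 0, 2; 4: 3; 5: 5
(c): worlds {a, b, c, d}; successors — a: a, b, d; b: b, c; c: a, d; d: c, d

(a)

Frame correspondent (Sahlqvist): ∀x ∀y ∀z ((xRy ∧ xR²z) → ∃w (y = w ∧ zR²w)) — i.e. a generalized confluence (Geach) condition.
(a): holds.
(b): fails — 1R2, 1R²0 but no w with 2=w and 0R²w.
(c): fails — aRb, aR²d but no w with b=w and dR²w.
Valid on: (a).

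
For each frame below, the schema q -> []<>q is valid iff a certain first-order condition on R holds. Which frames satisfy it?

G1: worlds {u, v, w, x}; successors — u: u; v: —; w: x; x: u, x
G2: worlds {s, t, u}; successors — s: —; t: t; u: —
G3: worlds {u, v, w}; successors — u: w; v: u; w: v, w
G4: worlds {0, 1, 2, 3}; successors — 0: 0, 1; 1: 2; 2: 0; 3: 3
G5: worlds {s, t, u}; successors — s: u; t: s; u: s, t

The schema corresponds to symmetry: forall x forall y (Rxy -> Ryx).
G1: fails — Rxu but not Rux.
G2: condition met.
G3: fails — Rvu but not Ruv.
G4: fails — R12 but not R21.
G5: fails — Rts but not Rst.

G2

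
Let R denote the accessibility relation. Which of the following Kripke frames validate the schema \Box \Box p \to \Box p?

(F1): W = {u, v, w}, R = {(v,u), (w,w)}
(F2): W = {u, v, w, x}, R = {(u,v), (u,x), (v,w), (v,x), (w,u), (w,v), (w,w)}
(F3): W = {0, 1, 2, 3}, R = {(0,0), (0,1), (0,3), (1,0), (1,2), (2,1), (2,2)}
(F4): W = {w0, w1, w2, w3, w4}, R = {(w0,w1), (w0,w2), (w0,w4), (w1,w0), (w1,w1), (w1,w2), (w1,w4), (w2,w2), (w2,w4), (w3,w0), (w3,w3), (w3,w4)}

This is the axiom for density; its first-order frame correspondent is \forall x \forall y (Rxy \to \exists z (Rxz \wedge Rzy)).
(F1): fails — Rvu but no z with Rvz and Rzu.
(F2): fails — Ruv but no z with Ruz and Rzv.
(F3): satisfies the condition.
(F4): satisfies the condition.
Valid on: (F3), (F4).

(F3), (F4)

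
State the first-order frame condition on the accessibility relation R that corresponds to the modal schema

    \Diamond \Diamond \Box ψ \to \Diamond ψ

This is a Sahlqvist (Geach-type) schema ◇^2□^1ψ → □^0◇^1ψ.
First-order correspondent: \forall x \forall y (x R^2 y \to \exists w (yRw \wedge xRw)).

\forall x \forall y (x R^2 y \to \exists w (yRw \wedge xRw))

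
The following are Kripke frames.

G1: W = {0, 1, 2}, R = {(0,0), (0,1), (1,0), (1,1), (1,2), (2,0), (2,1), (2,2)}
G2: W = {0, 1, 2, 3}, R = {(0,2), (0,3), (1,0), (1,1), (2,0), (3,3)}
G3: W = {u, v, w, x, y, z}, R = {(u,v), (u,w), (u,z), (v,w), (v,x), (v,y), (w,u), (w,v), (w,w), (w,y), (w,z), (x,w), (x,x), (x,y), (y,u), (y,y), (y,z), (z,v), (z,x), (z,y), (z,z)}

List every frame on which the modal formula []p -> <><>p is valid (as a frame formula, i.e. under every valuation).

G1, G3

This is the axiom for a generalized confluence (Geach) condition; its first-order frame correspondent is forall x exists w (xRw & x R^2 w).
G1: ✓.
G2: fails — at 2 but no w with 2Rw and 2R²w.
G3: ✓.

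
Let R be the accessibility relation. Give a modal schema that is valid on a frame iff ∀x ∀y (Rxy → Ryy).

□(□s → s)

The condition is shift-reflexivity. The T□ schema □(□s → s) defines it.
Suppose □(□s→s) is valid. Take Rxy and set V(s)={w : Ryw}. Then at y, □s holds; since □(□s→s) at x, □s→s at y, so s at y, i.e. Ryy.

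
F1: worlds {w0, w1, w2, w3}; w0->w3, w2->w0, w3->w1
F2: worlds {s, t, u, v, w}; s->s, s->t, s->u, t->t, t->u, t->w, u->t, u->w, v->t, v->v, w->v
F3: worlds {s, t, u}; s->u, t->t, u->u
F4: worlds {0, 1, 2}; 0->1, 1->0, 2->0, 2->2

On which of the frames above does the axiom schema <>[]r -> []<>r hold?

F3

This is the axiom for convergence; its first-order frame correspondent is forall x forall y forall z (Rxy & Rxz -> exists w (Ryw & Rzw)).
F1: fails — Rw3w1 and Rw3w1 but w1 and w1 have no common successor.
F2: fails — Rtw and Rtt but w and t have no common successor.
F3: condition met.
F4: fails — R22 and R20 but 2 and 0 have no common successor.
Valid on: F3.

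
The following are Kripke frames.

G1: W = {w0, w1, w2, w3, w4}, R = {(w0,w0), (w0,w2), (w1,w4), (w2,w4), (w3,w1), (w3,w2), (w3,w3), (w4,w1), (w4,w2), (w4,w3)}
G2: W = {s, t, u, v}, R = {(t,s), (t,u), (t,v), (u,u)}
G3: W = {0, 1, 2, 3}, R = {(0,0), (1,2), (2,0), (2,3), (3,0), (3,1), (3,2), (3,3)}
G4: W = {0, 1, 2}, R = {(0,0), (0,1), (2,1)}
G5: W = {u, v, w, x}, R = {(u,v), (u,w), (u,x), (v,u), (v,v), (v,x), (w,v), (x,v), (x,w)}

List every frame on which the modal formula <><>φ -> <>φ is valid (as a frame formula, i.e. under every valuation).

Frame correspondent (Sahlqvist): forall x forall y forall z (Rxy & Ryz -> Rxz) — i.e. transitivity.
G1: fails — Rw2w4 and Rw4w1 but not Rw2w1.
G2: holds.
G3: fails — R12 and R23 but not R13.
G4: holds.
G5: fails — Ruv and Rvu but not Ruu.
Valid on: G2, G4.

G2, G4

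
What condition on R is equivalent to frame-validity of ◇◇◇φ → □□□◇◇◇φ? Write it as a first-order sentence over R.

∀x ∀y ∀z ((xR³y ∧ xR³z) → ∃w (y = w ∧ zR³w))

This is a Sahlqvist (Geach-type) schema ◇^3□^0φ → □^3◇^3φ.
Minimal-valuation argument: fix x; take any y with xR^3y and any z with xR^3z. Set V(φ) to the set of worlds R-reachable from y in exactly 0 steps. Then □^0φ holds at y, so the antecedent holds at x; validity forces ◇^3φ at z, giving a w with zR^3w and yR^0w.
First-order correspondent: ∀x ∀y ∀z ((xR³y ∧ xR³z) → ∃w (y = w ∧ zR³w)).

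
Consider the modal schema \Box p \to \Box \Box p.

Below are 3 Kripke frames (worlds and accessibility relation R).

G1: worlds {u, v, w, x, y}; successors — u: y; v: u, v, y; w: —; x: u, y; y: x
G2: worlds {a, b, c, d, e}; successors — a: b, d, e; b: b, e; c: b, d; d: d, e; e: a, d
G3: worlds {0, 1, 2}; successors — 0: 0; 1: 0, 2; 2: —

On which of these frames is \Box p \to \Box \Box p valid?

G3

Frame correspondent (Sahlqvist): \forall x \forall y \forall z (Rxy \wedge Ryz \to Rxz) — i.e. transitivity.
G1: fails — Ryx and Rxu but not Ryu.
G2: fails — Rcd and Rde but not Rce.
G3: condition met.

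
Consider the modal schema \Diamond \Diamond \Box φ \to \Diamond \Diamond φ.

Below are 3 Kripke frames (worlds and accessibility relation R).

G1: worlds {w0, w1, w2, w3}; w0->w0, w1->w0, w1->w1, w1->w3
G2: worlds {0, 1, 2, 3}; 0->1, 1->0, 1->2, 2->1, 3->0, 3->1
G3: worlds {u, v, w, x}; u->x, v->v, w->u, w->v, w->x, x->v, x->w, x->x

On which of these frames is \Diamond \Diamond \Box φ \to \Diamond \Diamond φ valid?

Frame correspondent (Sahlqvist): \forall x \forall y (x R^2 y \to \exists w (yRw \wedge x R^2 w)) — i.e. a generalized confluence (Geach) condition.
G1: fails — w1R²w3 but no w with w3Rw and w1R²w.
G2: fails — 0R²0 but no w with 0Rw and 0R²w.
G3: ✓.
Valid on: G3.

G3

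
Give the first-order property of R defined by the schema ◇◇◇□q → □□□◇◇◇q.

This is a Sahlqvist (Geach-type) schema ◇^3□^1q → □^3◇^3q.
Minimal-valuation argument: fix x; take any y with xR^3y and any z with xR^3z. Set V(q) to the set of worlds R-reachable from y in exactly 1 step. Then □^1q holds at y, so the antecedent holds at x; validity forces ◇^3q at z, giving a w with zR^3w and yR^1w.
First-order correspondent: ∀x ∀y ∀z ((xR³y ∧ xR³z) → ∃w (yRw ∧ zR³w)).

∀x ∀y ∀z ((xR³y ∧ xR³z) → ∃w (yRw ∧ zR³w))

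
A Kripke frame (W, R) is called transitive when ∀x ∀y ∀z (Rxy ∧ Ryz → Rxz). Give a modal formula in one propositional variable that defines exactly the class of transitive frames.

This is transitivity; the standard corresponding axiom is 4: □q → □□q.
Suppose □q→□□q is valid. Take Rxy, Ryz and set V(q)={w : Rxw}. Then □q at x, so □□q at x, so □q at y, so q at z, i.e. Rxz.

□q → □□q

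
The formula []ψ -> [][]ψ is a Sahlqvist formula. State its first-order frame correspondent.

Transitivity

Suppose □ψ→□□ψ is valid. Take Rxy, Ryz and set V(ψ)={w : Rxw}. Then □ψ at x, so □□ψ at x, so □ψ at y, so ψ at z, i.e. Rxz.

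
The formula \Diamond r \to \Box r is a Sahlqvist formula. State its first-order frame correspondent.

Suppose ◇r→□r is valid. Take Rxy, Rxz and set V(r)={y}. Then ◇r at x, so □r at x, so r at z, i.e. z=y.
Conversely, any frame satisfying \forall x \forall y \forall z (Rxy \wedge Rxz \to y = z) validates the schema.
Frame condition: \forall x \forall y \forall z (Rxy \wedge Rxz \to y = z).

partial functionality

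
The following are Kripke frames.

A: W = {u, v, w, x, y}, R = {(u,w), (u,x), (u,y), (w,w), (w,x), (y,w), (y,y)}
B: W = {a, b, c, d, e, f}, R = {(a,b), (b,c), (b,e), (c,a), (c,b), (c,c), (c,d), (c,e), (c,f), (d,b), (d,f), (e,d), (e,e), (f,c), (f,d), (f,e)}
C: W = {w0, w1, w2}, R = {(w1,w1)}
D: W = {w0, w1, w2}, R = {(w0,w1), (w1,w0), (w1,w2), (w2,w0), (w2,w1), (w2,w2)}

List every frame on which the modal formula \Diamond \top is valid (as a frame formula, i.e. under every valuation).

This is the axiom for seriality; its first-order frame correspondent is \forall x \exists y Rxy.
A: fails — world v has no successor.
B: ✓.
C: fails — world w0 has no successor.
D: ✓.

B, D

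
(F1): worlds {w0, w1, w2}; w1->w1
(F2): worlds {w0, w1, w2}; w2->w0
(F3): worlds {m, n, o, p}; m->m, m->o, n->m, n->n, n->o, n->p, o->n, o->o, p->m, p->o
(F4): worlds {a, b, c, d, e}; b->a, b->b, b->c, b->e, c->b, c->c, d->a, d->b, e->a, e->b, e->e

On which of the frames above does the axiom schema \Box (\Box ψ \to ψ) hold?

(F1)

The schema corresponds to shift-reflexivity: \forall x \forall y (Rxy \to Ryy).
(F1): holds.
(F2): fails — Rw2w0 but not Rw0w0.
(F3): fails — Rnp but not Rpp.
(F4): fails — Rea but not Raa.
Valid on: (F1).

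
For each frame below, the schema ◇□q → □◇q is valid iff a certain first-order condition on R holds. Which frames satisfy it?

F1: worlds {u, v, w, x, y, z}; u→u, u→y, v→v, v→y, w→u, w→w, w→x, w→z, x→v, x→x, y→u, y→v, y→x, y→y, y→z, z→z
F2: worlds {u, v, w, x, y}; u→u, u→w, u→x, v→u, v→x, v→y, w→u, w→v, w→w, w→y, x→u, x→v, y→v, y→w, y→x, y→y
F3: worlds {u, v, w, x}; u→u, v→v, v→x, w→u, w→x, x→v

The schema corresponds to convergence: ∀x ∀y ∀z (Rxy ∧ Rxz → ∃w (Ryw ∧ Rzw)).
F1: fails — Rwu and Rwx but u and x have no common successor.
F2: holds.
F3: fails — Rwu and Rwx but u and x have no common successor.
Valid on: F2.

F2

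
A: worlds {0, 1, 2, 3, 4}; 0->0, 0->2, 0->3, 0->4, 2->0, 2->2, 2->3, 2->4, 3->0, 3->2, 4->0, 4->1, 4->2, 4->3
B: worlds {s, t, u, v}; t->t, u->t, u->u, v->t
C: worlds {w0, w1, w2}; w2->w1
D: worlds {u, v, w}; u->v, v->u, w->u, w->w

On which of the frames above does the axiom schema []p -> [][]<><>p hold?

The schema corresponds to a generalized confluence (Geach) condition: forall x forall z (x R^2 z -> exists w (xRw & z R^2 w)).
A: fails — 0R²1 but no w with 0Rw and 1R²w.
B: holds.
C: holds.
D: fails — uR²u but no t with uRt and uR²t.
Valid on: B, C.

B, C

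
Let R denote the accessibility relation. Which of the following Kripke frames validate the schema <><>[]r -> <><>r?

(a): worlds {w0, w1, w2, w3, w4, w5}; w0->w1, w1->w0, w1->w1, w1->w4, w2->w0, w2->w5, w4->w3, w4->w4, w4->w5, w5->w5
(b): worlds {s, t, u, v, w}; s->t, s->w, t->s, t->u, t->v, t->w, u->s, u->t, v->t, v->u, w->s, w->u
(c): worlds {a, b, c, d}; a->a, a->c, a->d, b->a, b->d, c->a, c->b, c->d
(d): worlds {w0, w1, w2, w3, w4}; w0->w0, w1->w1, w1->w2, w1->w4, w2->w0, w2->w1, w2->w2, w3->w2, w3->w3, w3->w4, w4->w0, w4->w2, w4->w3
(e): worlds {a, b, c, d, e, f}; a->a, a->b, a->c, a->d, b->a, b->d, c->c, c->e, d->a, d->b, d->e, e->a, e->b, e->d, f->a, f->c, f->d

The schema corresponds to a generalized confluence (Geach) condition: forall x forall y (x R^2 y -> exists w (yRw & x R^2 w)).
(a): fails — w1R²w3 but no w with w3Rw and w1R²w.
(b): holds.
(c): fails — aR²d but no w with dRw and aR²w.
(d): holds.
(e): holds.

(b), (d), (e)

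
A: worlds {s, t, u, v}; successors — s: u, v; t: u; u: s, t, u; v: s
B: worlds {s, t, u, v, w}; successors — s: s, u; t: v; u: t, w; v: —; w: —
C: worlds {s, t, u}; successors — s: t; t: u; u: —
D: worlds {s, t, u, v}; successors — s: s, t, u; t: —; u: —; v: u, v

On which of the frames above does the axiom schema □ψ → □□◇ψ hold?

A

The schema corresponds to a generalized confluence (Geach) condition: ∀x ∀z (xR²z → ∃w (xRw ∧ zRw)).
A: satisfies the condition.
B: fails — sR²t but no w* with sRw* and tRw*.
C: fails — sR²u but no w with sRw and uRw.
D: fails — sR²t but no w with sRw and tRw.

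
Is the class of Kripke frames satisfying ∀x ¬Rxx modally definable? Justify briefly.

Any modally definable frame class is closed under surjective bounded morphisms.
The 5-cycle (worlds s,t,u,v,w with s→t→u→v→w→s) is irreflexive, and the map sending every world to a single reflexive point • is a surjective bounded morphism (forth: every edge maps to (•,•); back: every world has a successor). So any modal formula valid on the 5-cycle is also valid on the reflexive point, which is not irreflexive.
So the class is not modally definable.

No — not modally definable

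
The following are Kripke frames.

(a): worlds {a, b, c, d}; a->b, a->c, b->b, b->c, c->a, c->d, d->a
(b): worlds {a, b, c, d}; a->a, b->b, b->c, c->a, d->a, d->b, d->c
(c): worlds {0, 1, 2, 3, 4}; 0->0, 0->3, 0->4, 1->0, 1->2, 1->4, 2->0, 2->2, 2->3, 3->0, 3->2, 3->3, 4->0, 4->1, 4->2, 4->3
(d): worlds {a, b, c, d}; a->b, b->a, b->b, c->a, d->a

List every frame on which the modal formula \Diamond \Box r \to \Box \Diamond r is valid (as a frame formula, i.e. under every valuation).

The schema corresponds to convergence: \forall x \forall y \forall z (Rxy \wedge Rxz \to \exists w (Ryw \wedge Rzw)).
(a): fails — Rab and Rac but b and c have no common successor.
(b): fails — Rbc and Rbb but c and b have no common successor.
(c): satisfies the condition.
(d): satisfies the condition.

(c), (d)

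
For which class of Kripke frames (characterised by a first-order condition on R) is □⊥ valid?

□⊥ is valid iff no world has any successor (otherwise □⊥ fails at any world with one).
Conversely, on a frame with emptiness of R the schema holds at every world under every valuation.
Frame condition: ∀x ∀y ¬Rxy.

Emptiness of R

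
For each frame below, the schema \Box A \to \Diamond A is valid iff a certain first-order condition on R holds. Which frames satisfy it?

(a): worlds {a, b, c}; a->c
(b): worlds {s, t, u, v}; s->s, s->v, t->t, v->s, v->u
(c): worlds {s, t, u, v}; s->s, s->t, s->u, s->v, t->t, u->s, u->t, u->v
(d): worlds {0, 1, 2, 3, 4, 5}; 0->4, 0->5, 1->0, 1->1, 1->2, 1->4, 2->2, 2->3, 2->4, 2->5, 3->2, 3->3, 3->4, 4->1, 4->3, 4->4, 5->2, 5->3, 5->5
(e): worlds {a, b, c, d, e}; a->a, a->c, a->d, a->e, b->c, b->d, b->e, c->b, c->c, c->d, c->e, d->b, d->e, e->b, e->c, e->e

(d), (e)

Frame correspondent (Sahlqvist): \forall x \exists y Rxy — i.e. seriality.
(a): fails — world b has no successor.
(b): fails — world u has no successor.
(c): fails — world v has no successor.
(d): holds.
(e): holds.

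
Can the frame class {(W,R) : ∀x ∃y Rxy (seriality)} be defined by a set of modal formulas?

Definable; □p → ◇p defines it

Yes: it is seriality, defined by the D schema □p → ◇p.
Suppose □p→◇p is valid. At any x set V(p)=W. Then □p at x, so ◇p at x, so x has a successor.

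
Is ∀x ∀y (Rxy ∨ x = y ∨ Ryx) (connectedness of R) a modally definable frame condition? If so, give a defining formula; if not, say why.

No — not modally definable

Any modally definable frame class is closed under disjoint unions.
Take 3 disjoint single-world reflexive frames: each is trivially connected, but their disjoint union has 3 worlds with no edge between distinct components, so it is not connected.
Hence connectedness of R is not modally definable.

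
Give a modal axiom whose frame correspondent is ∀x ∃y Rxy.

□r → ◇r

A defining formula is □r → ◇r (the D axiom).
Suppose □r→◇r is valid. At any x set V(r)=W. Then □r at x, so ◇r at x, so x has a successor.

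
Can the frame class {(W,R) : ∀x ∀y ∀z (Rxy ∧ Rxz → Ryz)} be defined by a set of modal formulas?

Definable; ◇q → □◇q defines it

This is a Sahlqvist condition; the 5 axiom ◇q → □◇q defines it.
Suppose ◇q→□◇q is valid. Take Rxy, Rxz and set V(q)={y}. Then ◇q at x, so □◇q at x, so ◇q at z, so some w with Rzw has q; w=y, i.e. Rzy. By symmetry of the argument, Ryz.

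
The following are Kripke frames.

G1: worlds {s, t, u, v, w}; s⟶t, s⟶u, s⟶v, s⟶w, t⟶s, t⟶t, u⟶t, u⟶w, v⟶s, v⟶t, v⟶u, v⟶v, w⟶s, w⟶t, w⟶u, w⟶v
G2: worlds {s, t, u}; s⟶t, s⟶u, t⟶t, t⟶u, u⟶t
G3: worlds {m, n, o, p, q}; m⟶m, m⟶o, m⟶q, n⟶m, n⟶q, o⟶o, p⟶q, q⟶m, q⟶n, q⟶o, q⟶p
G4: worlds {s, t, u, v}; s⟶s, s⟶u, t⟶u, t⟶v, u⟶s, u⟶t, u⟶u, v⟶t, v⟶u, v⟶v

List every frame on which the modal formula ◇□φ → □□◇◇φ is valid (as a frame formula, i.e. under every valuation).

Frame correspondent (Sahlqvist): ∀x ∀y ∀z ((xRy ∧ xR²z) → ∃w (yRw ∧ zR²w)) — i.e. a generalized confluence (Geach) condition.
G1: condition met.
G2: condition met.
G3: fails — qRn, qR²o but no w with nRw and oR²w.
G4: condition met.
Valid on: G1, G2, G4.

G1, G2, G4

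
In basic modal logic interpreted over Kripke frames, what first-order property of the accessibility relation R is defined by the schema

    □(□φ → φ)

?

Suppose □(□φ→φ) is valid. Take Rxy and set V(φ)={w : Ryw}. Then at y, □φ holds; since □(□φ→φ) at x, □φ→φ at y, so φ at y, i.e. Ryy.

shift-reflexivity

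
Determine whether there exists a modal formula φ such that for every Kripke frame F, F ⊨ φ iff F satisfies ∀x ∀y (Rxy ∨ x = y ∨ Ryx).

If a class were modally definable it would be closed under disjoint unions (Goldblatt–Thomason).
Take 2 disjoint single-world reflexive frames: each is trivially connected, but their disjoint union has 2 worlds with no edge between distinct components, so it is not connected.
So no modal formula (or set of formulas) defines exactly the connected frames.

No — not modally definable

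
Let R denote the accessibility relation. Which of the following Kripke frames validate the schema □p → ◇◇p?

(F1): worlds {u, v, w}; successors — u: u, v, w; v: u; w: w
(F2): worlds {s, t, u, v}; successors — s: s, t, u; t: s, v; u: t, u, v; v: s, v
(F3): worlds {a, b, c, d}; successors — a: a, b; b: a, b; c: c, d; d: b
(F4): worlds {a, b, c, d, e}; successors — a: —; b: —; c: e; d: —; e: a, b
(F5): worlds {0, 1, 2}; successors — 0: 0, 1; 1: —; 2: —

Frame correspondent (Sahlqvist): ∀x ∃w (xRw ∧ xR²w) — i.e. a generalized confluence (Geach) condition.
(F1): condition met.
(F2): condition met.
(F3): condition met.
(F4): fails — at a but no w with aRw and aR²w.
(F5): fails — at 1 but no w with 1Rw and 1R²w.

(F1), (F2), (F3)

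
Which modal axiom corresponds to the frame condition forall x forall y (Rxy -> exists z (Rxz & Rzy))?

The condition is density. The C4 schema □□s → □s defines it.
Suppose □□s→□s is valid. Take Rxy and set V(s)={w : xR²w}. Then □□s at x, so □s at x, so s at y, i.e. ∃z(Rxz∧Rzy).

□□s → □s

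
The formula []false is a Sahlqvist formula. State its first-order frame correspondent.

This is the Ver axiom.
It corresponds to emptiness of R: forall x forall y ~Rxy.

emptiness of R: forall x forall y ~Rxy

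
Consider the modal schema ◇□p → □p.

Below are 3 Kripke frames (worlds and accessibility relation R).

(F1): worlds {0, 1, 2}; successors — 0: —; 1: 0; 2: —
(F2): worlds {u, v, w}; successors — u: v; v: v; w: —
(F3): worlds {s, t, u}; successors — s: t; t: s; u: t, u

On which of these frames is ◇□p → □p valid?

Frame correspondent (Sahlqvist): ∀x ∀y ∀z ((xRy ∧ xRz) → ∃w (yRw ∧ z = w)) — i.e. a generalized confluence (Geach) condition.
(F1): fails — 1R0, 1R0 but no w with 0Rw and 0=w.
(F2): holds.
(F3): fails — sRt, sRt but no w with tRw and t=w.

(F2)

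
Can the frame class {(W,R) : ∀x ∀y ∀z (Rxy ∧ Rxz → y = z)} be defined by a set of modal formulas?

Yes: it is partial functionality, defined by the CD schema ◇p → □p.
Suppose ◇p→□p is valid. Take Rxy, Rxz and set V(p)={y}. Then ◇p at x, so □p at x, so p at z, i.e. z=y.

Yes — defined by ◇p → □p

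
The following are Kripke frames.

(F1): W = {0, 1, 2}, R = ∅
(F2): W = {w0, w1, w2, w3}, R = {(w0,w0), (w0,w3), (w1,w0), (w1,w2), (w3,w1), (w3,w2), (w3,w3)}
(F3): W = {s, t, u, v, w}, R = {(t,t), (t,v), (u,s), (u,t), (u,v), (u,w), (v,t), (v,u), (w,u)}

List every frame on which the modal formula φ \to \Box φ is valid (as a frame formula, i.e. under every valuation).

(F1)

This is the axiom for a generalized confluence (Geach) condition; its first-order frame correspondent is \forall x \forall z (xRz \to \exists w (x = w \wedge z = w)).
(F1): ✓.
(F2): fails — w0Rw3 but w0 ≠ w3.
(F3): fails — tRv but t ≠ v.
Valid on: (F1).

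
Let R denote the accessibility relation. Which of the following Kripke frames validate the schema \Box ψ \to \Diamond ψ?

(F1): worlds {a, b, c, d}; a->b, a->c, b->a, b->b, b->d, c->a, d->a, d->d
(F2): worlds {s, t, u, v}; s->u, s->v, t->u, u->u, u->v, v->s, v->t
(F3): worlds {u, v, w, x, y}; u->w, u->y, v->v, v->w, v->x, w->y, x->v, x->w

(F1), (F2)

The schema corresponds to seriality: \forall x \exists y Rxy.
(F1): holds.
(F2): holds.
(F3): fails — world y has no successor.
Valid on: (F1), (F2).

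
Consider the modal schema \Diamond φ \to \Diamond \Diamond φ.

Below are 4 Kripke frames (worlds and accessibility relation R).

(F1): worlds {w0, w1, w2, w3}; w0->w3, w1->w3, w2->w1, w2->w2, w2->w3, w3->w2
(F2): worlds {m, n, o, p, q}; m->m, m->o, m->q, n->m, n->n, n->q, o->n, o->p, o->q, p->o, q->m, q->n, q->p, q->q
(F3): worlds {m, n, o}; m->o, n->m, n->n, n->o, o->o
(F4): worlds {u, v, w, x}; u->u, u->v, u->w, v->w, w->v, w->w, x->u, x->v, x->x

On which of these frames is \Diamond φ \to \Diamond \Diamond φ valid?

This is the axiom for a generalized confluence (Geach) condition; its first-order frame correspondent is \forall x \forall y (xRy \to \exists w (y = w \wedge x R^2 w)).
(F1): fails — w0Rw3 but no w with w3=w and w0R²w.
(F2): fails — pRo but no w with o=w and pR²w.
(F3): satisfies the condition.
(F4): satisfies the condition.

(F3), (F4)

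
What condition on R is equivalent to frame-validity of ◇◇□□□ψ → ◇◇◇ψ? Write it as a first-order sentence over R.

∀x ∀y (xR²y → ∃w (yR³w ∧ xR³w))

This is a Sahlqvist (Geach-type) schema ◇^2□^3ψ → □^0◇^3ψ.
Minimal-valuation argument: fix x; take any y with xR^2y and any z with xR^0z. Set V(ψ) to the set of worlds R-reachable from y in exactly 3 steps. Then □^3ψ holds at y, so the antecedent holds at x; validity forces ◇^3ψ at z, giving a w with zR^3w and yR^3w.
First-order correspondent: ∀x ∀y (xR²y → ∃w (yR³w ∧ xR³w)).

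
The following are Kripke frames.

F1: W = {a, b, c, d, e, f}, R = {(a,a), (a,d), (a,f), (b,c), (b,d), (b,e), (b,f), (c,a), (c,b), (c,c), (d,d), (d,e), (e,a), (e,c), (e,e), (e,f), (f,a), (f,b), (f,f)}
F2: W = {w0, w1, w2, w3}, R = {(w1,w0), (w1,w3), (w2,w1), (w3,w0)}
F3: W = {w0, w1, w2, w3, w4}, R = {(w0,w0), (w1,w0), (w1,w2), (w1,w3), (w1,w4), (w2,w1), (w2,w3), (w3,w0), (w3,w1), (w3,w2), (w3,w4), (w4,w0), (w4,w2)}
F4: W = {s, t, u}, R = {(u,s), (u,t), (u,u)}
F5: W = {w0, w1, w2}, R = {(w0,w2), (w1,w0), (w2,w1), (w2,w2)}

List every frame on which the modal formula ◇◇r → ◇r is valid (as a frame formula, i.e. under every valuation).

F4

The schema corresponds to transitivity: ∀x ∀y ∀z (Rxy ∧ Ryz → Rxz).
F1: fails — Rec and Rcb but not Reb.
F2: fails — Rw2w1 and Rw1w0 but not Rw2w0.
F3: fails — Rw1w2 and Rw2w1 but not Rw1w1.
F4: holds.
F5: fails — Rw0w2 and Rw2w1 but not Rw0w1.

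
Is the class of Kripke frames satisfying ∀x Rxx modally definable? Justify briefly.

Yes, by □p → p

Yes: it is reflexivity, defined by the T schema □p → p.
Suppose □p→p is valid. At any x set V(p)={w : Rxw}. Then □p holds at x, so p holds at x, i.e. Rxx.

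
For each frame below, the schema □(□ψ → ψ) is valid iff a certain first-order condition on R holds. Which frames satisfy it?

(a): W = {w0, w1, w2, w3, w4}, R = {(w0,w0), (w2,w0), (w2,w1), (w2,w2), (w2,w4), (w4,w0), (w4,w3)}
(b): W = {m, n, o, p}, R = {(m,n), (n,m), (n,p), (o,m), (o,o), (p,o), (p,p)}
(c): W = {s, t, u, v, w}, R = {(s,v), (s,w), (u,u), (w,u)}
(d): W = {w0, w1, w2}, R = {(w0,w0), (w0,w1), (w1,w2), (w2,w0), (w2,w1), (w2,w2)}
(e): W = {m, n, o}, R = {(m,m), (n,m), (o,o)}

Frame correspondent (Sahlqvist): ∀x ∀y (Rxy → Ryy) — i.e. shift-reflexivity.
(a): fails — Rw2w4 but not Rw4w4.
(b): fails — Rom but not Rmm.
(c): fails — Rsv but not Rvv.
(d): fails — Rw0w1 but not Rw1w1.
(e): ✓.

(e)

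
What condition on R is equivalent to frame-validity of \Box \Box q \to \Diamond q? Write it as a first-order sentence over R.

\forall x \exists w (x R^2 w \wedge xRw)

This is a Sahlqvist (Geach-type) schema ◇^0□^2q → □^0◇^1q.
Minimal-valuation argument: fix x; take any y with xR^0y and any z with xR^0z. Set V(q) to the set of worlds R-reachable from y in exactly 2 steps. Then □^2q holds at y, so the antecedent holds at x; validity forces ◇^1q at z, giving a w with zR^1w and yR^2w.
First-order correspondent: \forall x \exists w (x R^2 w \wedge xRw).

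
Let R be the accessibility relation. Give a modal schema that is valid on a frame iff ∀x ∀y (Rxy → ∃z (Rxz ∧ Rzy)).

□□p → □p

A defining formula is □□p → □p (the C4 axiom).
Suppose □□p→□p is valid. Take Rxy and set V(p)={w : xR²w}. Then □□p at x, so □p at x, so p at y, i.e. ∃z(Rxz∧Rzy).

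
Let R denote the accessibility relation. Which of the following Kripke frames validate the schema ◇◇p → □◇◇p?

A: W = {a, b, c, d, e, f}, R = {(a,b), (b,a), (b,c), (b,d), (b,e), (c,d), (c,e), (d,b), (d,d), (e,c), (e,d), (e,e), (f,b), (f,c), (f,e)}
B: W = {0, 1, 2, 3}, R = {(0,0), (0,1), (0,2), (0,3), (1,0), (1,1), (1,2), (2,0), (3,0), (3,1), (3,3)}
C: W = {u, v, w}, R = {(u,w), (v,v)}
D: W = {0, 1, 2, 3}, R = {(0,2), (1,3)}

B, C, D

The schema corresponds to a generalized confluence (Geach) condition: ∀x ∀y ∀z ((xR²y ∧ xRz) → ∃w (y = w ∧ zR²w)).
A: fails — aR²a, aRb but no w with a=w and bR²w.
B: satisfies the condition.
C: satisfies the condition.
D: satisfies the condition.
Valid on: B, C, D.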